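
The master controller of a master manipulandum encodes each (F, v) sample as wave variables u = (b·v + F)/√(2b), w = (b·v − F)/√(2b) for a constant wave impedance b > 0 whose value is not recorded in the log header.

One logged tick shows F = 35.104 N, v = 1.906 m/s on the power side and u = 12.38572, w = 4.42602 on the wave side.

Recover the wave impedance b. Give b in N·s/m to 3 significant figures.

u + w = 16.8117;  u + w = √(2b)·v, so √(2b) = 16.8117/1.906 = 8.8204.
b = (√(2b))²/2 = 77.8000/2 = 38.9000.
(Check via u − w = 2F/√(2b): u − w = 7.9597, 2F/√(2b) = 7.9597.)

b = 38.9 N·s/m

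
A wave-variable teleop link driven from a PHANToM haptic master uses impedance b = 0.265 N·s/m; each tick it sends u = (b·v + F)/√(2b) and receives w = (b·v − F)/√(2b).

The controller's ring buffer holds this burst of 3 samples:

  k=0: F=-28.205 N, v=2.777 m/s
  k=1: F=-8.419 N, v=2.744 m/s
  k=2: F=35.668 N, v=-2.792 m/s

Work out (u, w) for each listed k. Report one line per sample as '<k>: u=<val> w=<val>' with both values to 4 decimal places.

k=0: b·v=0.265×2.777=0.7359; √(2b)=0.7280; u=(0.7359+(-28.205))/0.7280=-37.7317, w=(0.7359−(-28.205))/0.7280=39.7534
k=1: b·v=0.265×2.744=0.7272; √(2b)=0.7280; u=(0.7272+(-8.419))/0.7280=-10.5656, w=(0.7272−(-8.419))/0.7280=12.5632
k=2: b·v=0.265×(-2.792)=-0.7399; √(2b)=0.7280; u=(-0.7399+35.668)/0.7280=47.9775, w=(-0.7399−35.668)/0.7280=-50.0101

0: u=-37.7317 w=39.7534
1: u=-10.5656 w=12.5632
2: u=47.9775 w=-50.0101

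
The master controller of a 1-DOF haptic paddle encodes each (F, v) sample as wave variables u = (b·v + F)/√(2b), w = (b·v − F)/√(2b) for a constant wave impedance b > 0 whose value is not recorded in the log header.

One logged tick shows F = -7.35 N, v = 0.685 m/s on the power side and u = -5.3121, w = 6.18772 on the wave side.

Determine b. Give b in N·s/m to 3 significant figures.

u + w = 0.87562;  u + w = √(2b)·v, so √(2b) = 0.87562/0.685 = 1.27828.
b = (√(2b))²/2 = 1.63399/2 = 0.81700.
(Check via u − w = 2F/√(2b): u − w = -11.49982, 2F/√(2b) = -11.49985.)

b = 0.817 N·s/m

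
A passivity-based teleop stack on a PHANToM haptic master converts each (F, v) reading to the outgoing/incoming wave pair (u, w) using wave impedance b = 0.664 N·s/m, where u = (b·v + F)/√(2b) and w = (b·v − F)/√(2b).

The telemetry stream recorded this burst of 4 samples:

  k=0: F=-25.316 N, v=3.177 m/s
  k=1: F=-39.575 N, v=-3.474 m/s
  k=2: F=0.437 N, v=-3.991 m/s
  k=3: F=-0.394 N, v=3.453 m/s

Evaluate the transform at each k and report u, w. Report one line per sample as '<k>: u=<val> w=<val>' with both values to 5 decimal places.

k=0: b·v=0.664×3.177=2.10953; √(2b)=1.15239; u=(2.10953+(-25.316))/1.15239=-20.13771, w=(2.10953−(-25.316))/1.15239=23.79885
k=1: b·v=0.664×(-3.474)=-2.30674; √(2b)=1.15239; u=(-2.30674+(-39.575))/1.15239=-36.34341, w=(-2.30674−(-39.575))/1.15239=32.34001
k=2: b·v=0.664×(-3.991)=-2.65002; √(2b)=1.15239; u=(-2.65002+0.437)/1.15239=-1.92038, w=(-2.65002−0.437)/1.15239=-2.67880
k=3: b·v=0.664×3.453=2.29279; √(2b)=1.15239; u=(2.29279+(-0.394))/1.15239=1.64770, w=(2.29279−(-0.394))/1.15239=2.33150

0: u=-20.13771 w=23.79885
1: u=-36.34341 w=32.34001
2: u=-1.92038 w=-2.67880
3: u=1.64770 w=2.33150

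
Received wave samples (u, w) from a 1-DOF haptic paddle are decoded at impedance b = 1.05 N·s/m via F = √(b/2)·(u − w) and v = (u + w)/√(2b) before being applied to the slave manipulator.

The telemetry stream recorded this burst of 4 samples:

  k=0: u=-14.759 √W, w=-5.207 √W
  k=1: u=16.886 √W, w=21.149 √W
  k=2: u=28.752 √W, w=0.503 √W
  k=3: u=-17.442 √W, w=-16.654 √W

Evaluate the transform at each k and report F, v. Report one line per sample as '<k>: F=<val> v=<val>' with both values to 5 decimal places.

k=0: u−w=-9.55200, u+w=-19.96600; √(b/2)=0.72457, √(2b)=1.44914; F=0.72457×(-9.552)=-6.92108, v=-19.96600/1.44914=-13.77785
k=1: u−w=-4.26300, u+w=38.03500; √(b/2)=0.72457, √(2b)=1.44914; F=0.72457×(-4.263)=-3.08884, v=38.03500/1.44914=26.24664
k=2: u−w=28.24900, u+w=29.25500; √(b/2)=0.72457, √(2b)=1.44914; F=0.72457×28.249=20.46835, v=29.25500/1.44914=20.18787
k=3: u−w=-0.78800, u+w=-34.09600; √(b/2)=0.72457, √(2b)=1.44914; F=0.72457×(-0.788)=-0.57096, v=-34.09600/1.44914=-23.52848

0: F=-6.92108 v=-13.77785
1: F=-3.08884 v=26.24664
2: F=20.46835 v=20.18787
3: F=-0.57096 v=-23.52848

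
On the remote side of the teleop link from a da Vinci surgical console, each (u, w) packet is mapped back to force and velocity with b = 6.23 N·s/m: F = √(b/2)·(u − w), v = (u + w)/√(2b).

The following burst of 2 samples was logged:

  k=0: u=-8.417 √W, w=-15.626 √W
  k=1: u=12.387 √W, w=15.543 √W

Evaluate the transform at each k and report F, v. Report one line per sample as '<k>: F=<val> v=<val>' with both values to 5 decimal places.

0: F=12.72343 v=-6.81129
1: F=-5.57014 v=7.91247

k=0: u−w=7.20900, u+w=-24.04300; √(b/2)=1.76494, √(2b)=3.52987; F=1.76494×7.209=12.72343, v=-24.04300/3.52987=-6.81129
k=1: u−w=-3.15600, u+w=27.93000; √(b/2)=1.76494, √(2b)=3.52987; F=1.76494×(-3.156)=-5.57014, v=27.93000/3.52987=7.91247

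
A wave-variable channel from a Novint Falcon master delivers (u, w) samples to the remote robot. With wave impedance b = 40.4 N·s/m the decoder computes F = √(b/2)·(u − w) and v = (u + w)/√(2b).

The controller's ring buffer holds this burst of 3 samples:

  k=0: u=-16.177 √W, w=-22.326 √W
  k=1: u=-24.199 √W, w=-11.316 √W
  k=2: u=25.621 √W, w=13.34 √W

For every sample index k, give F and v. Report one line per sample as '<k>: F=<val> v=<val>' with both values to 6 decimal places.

k=0: u−w=6.149000, u+w=-38.503000; √(b/2)=4.494441, √(2b)=8.988882; F=4.494441×6.149=27.636318, v=-38.503000/8.988882=-4.283403
k=1: u−w=-12.883000, u+w=-35.515000; √(b/2)=4.494441, √(2b)=8.988882; F=4.494441×(-12.883)=-57.901884, v=-35.515000/8.988882=-3.950992
k=2: u−w=12.281000, u+w=38.961000; √(b/2)=4.494441, √(2b)=8.988882; F=4.494441×12.281=55.196230, v=38.961000/8.988882=4.334354

0: F=27.636318 v=-4.283403
1: F=-57.901884 v=-3.950992
2: F=55.196230 v=4.334354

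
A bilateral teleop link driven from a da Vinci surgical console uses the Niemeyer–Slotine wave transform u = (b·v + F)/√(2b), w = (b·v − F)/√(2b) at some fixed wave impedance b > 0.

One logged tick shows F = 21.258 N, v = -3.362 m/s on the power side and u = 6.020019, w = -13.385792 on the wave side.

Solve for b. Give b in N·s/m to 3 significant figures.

b = 2.4 N·s/m

u + w = -7.365773;  u + w = √(2b)·v, so √(2b) = -7.365773/(-3.362) = 2.190890.
b = (√(2b))²/2 = 4.800000/2 = 2.400000.
(Check via u − w = 2F/√(2b): u − w = 19.405811, 2F/√(2b) = 19.405810.)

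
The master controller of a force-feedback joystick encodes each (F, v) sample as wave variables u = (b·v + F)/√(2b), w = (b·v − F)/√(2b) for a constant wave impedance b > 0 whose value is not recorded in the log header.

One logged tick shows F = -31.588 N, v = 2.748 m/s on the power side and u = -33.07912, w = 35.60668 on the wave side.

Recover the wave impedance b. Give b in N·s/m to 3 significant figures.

u + w = 2.5276;  u + w = √(2b)·v, so √(2b) = 2.5276/2.748 = 0.9198.
b = (√(2b))²/2 = 0.8460/2 = 0.4230.
(Check via u − w = 2F/√(2b): u − w = -68.6858, 2F/√(2b) = -68.6859.)

b = 0.423 N·s/m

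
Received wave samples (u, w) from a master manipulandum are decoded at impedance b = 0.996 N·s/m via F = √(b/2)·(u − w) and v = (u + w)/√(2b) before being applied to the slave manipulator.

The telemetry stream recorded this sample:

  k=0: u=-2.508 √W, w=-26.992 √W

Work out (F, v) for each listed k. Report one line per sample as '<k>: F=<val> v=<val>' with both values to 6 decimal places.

k=0: u−w=24.484000, u+w=-29.500000; √(b/2)=0.705691, √(2b)=1.411382; F=0.705691×24.484=17.278142, v=-29.500000/1.411382=-20.901495

0: F=17.278142 v=-20.901495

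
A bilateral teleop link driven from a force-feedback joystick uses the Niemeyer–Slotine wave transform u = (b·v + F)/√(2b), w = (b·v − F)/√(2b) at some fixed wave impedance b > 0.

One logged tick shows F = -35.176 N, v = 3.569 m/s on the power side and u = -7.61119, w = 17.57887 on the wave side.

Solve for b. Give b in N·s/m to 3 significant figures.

u + w = 9.9677;  u + w = √(2b)·v, so √(2b) = 9.9677/3.569 = 2.7928.
b = (√(2b))²/2 = 7.8000/2 = 3.9000.
(Check via u − w = 2F/√(2b): u − w = -25.1901, 2F/√(2b) = -25.1900.)

b = 3.9 N·s/m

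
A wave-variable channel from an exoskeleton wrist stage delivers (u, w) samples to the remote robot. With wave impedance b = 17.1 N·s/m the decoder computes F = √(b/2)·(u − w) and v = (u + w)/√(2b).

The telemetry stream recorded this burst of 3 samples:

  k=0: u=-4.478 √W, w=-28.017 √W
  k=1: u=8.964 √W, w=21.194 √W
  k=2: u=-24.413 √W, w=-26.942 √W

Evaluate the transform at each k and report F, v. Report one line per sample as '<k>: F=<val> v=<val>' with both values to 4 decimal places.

0: F=68.8289 v=-5.5565
1: F=-35.7610 v=5.1569
2: F=7.3949 v=-8.7815

k=0: u−w=23.5390, u+w=-32.4950; √(b/2)=2.9240, √(2b)=5.8481; F=2.9240×23.539=68.8289, v=-32.4950/5.8481=-5.5565
k=1: u−w=-12.2300, u+w=30.1580; √(b/2)=2.9240, √(2b)=5.8481; F=2.9240×(-12.23)=-35.7610, v=30.1580/5.8481=5.1569
k=2: u−w=2.5290, u+w=-51.3550; √(b/2)=2.9240, √(2b)=5.8481; F=2.9240×2.529=7.3949, v=-51.3550/5.8481=-8.7815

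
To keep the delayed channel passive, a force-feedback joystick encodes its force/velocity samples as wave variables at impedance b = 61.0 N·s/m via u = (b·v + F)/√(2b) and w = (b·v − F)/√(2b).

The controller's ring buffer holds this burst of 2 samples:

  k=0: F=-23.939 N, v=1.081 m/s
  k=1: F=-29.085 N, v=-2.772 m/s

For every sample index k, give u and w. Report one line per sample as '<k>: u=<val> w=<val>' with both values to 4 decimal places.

0: u=3.8027 w=8.1374
1: u=-17.9421 w=-12.6756

k=0: b·v=61.0×1.081=65.9410; √(2b)=11.0454; u=(65.9410+(-23.939))/11.0454=3.8027, w=(65.9410−(-23.939))/11.0454=8.1374
k=1: b·v=61.0×(-2.772)=-169.0920; √(2b)=11.0454; u=(-169.0920+(-29.085))/11.0454=-17.9421, w=(-169.0920−(-29.085))/11.0454=-12.6756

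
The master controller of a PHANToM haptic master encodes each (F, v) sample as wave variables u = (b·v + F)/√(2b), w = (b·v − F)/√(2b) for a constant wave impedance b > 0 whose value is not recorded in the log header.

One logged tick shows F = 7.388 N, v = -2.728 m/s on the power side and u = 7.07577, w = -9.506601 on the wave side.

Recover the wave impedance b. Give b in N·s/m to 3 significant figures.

b = 0.397 N·s/m

u + w = -2.430831;  u + w = √(2b)·v, so √(2b) = -2.430831/(-2.728) = 0.891067.
b = (√(2b))²/2 = 0.794001/2 = 0.397000.
(Check via u − w = 2F/√(2b): u − w = 16.582371, 2F/√(2b) = 16.582365.)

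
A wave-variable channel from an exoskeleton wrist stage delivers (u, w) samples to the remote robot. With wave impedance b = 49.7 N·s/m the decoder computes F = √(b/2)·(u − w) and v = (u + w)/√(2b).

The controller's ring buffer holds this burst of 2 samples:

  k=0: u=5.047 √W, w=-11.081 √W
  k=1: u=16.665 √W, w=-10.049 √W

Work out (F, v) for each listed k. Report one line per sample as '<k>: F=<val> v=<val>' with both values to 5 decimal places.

0: F=80.39772 v=-0.60522
1: F=133.16869 v=0.66359

k=0: u−w=16.12800, u+w=-6.03400; √(b/2)=4.98498, √(2b)=9.96995; F=4.98498×16.128=80.39772, v=-6.03400/9.96995=-0.60522
k=1: u−w=26.71400, u+w=6.61600; √(b/2)=4.98498, √(2b)=9.96995; F=4.98498×26.714=133.16869, v=6.61600/9.96995=0.66359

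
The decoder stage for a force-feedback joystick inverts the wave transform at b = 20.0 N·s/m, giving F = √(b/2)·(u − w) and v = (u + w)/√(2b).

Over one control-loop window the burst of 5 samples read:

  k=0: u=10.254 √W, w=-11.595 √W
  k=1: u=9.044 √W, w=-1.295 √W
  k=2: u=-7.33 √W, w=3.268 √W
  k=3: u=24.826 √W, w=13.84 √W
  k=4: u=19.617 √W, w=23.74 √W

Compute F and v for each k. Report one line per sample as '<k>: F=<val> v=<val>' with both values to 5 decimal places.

0: F=69.09260 v=-0.21203
1: F=32.69479 v=1.22522
2: F=-33.51382 v=-0.64226
3: F=34.74078 v=6.11363
4: F=-13.03807 v=6.85534

k=0: u−w=21.84900, u+w=-1.34100; √(b/2)=3.16228, √(2b)=6.32456; F=3.16228×21.849=69.09260, v=-1.34100/6.32456=-0.21203
k=1: u−w=10.33900, u+w=7.74900; √(b/2)=3.16228, √(2b)=6.32456; F=3.16228×10.339=32.69479, v=7.74900/6.32456=1.22522
k=2: u−w=-10.59800, u+w=-4.06200; √(b/2)=3.16228, √(2b)=6.32456; F=3.16228×(-10.598)=-33.51382, v=-4.06200/6.32456=-0.64226
k=3: u−w=10.98600, u+w=38.66600; √(b/2)=3.16228, √(2b)=6.32456; F=3.16228×10.986=34.74078, v=38.66600/6.32456=6.11363
k=4: u−w=-4.12300, u+w=43.35700; √(b/2)=3.16228, √(2b)=6.32456; F=3.16228×(-4.123)=-13.03807, v=43.35700/6.32456=6.85534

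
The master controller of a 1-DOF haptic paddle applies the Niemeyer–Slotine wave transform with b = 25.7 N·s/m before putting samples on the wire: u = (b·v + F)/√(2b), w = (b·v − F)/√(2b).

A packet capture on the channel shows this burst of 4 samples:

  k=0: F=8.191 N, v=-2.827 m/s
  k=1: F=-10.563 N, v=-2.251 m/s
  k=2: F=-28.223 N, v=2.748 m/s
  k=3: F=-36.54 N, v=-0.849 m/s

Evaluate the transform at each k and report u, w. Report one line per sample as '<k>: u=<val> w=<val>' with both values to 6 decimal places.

k=0: b·v=25.7×(-2.827)=-72.653900; √(2b)=7.169379; u=(-72.653900+8.191)/7.169379=-8.991420, w=(-72.653900−8.191)/7.169379=-11.276415
k=1: b·v=25.7×(-2.251)=-57.850700; √(2b)=7.169379; u=(-57.850700+(-10.563))/7.169379=-9.542486, w=(-57.850700−(-10.563))/7.169379=-6.595787
k=2: b·v=25.7×2.748=70.623600; √(2b)=7.169379; u=(70.623600+(-28.223))/7.169379=5.914124, w=(70.623600−(-28.223))/7.169379=13.787330
k=3: b·v=25.7×(-0.849)=-21.819300; √(2b)=7.169379; u=(-21.819300+(-36.54))/7.169379=-8.140077, w=(-21.819300−(-36.54))/7.169379=2.053274

0: u=-8.991420 w=-11.276415
1: u=-9.542486 w=-6.595787
2: u=5.914124 w=13.787330
3: u=-8.140077 w=2.053274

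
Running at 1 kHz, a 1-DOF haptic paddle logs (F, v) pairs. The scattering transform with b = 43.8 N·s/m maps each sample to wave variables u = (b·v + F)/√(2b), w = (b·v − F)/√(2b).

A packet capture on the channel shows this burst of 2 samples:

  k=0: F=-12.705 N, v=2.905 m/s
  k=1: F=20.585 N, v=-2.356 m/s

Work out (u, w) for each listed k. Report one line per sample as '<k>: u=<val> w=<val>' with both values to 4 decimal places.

k=0: b·v=43.8×2.905=127.2390; √(2b)=9.3595; u=(127.2390+(-12.705))/9.3595=12.2372, w=(127.2390−(-12.705))/9.3595=14.9521
k=1: b·v=43.8×(-2.356)=-103.1928; √(2b)=9.3595; u=(-103.1928+20.585)/9.3595=-8.8261, w=(-103.1928−20.585)/9.3595=-13.2248

0: u=12.2372 w=14.9521
1: u=-8.8261 w=-13.2248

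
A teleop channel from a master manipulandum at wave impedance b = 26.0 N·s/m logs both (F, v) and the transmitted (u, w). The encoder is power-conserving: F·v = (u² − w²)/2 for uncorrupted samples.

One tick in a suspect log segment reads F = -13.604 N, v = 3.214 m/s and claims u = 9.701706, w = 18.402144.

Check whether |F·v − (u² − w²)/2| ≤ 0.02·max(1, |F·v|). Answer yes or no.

no

F·v = (-13.604)×3.214 = -43.723256 W.
(u² − w²)/2 = (94.123099 − 338.638904)/2 = -122.257902 W.
|Δ| = 78.534646;  2% of max(1, |F·v|) = 0.874465.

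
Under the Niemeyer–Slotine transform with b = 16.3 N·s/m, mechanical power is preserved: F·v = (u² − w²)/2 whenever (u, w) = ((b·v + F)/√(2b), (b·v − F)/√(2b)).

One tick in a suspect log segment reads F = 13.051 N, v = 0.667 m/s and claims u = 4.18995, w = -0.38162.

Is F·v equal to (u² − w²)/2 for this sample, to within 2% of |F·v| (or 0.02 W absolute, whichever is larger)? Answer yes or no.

yes

F·v = 13.051×0.667 = 8.70502 W.
(u² − w²)/2 = (17.55568 − 0.14563)/2 = 8.70502 W.
|Δ| = 0.00001;  2% of max(1, |F·v|) = 0.17410.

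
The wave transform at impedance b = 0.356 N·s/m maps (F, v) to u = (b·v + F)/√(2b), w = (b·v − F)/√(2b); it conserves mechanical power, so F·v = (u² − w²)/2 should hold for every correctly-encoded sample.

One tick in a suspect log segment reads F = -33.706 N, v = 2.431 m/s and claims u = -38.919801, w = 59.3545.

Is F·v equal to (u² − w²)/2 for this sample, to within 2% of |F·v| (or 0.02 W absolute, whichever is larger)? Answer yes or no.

no

F·v = (-33.706)×2.431 = -81.939286 W.
(u² − w²)/2 = (1514.750910 − 3522.956670)/2 = -1004.102880 W.
|Δ| = 922.163594;  2% of max(1, |F·v|) = 1.638786.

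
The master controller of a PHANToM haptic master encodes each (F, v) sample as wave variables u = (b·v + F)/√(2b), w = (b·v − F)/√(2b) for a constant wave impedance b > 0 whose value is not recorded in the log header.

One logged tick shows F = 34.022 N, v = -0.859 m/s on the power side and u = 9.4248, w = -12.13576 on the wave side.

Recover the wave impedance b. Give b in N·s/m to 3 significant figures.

b = 4.98 N·s/m

u + w = -2.71096;  u + w = √(2b)·v, so √(2b) = -2.71096/(-0.859) = 3.15595.
b = (√(2b))²/2 = 9.96001/2 = 4.98001.
(Check via u − w = 2F/√(2b): u − w = 21.56056, 2F/√(2b) = 21.56055.)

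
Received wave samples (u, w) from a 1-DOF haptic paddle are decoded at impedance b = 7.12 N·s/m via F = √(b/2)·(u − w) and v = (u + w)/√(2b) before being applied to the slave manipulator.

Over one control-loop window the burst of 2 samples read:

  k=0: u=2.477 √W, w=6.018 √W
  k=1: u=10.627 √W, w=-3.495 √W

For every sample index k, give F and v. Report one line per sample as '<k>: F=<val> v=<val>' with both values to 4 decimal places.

k=0: u−w=-3.5410, u+w=8.4950; √(b/2)=1.8868, √(2b)=3.7736; F=1.8868×(-3.541)=-6.6811, v=8.4950/3.7736=2.2512
k=1: u−w=14.1220, u+w=7.1320; √(b/2)=1.8868, √(2b)=3.7736; F=1.8868×14.122=26.6453, v=7.1320/3.7736=1.8900

0: F=-6.6811 v=2.2512
1: F=26.6453 v=1.8900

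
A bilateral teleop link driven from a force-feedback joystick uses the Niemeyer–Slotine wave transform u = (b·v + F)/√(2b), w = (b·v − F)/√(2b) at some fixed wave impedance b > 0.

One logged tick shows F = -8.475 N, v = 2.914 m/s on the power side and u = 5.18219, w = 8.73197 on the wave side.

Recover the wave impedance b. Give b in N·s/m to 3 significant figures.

b = 11.4 N·s/m

u + w = 13.91416;  u + w = √(2b)·v, so √(2b) = 13.91416/2.914 = 4.77493.
b = (√(2b))²/2 = 22.80000/2 = 11.40000.
(Check via u − w = 2F/√(2b): u − w = -3.54978, 2F/√(2b) = -3.54979.)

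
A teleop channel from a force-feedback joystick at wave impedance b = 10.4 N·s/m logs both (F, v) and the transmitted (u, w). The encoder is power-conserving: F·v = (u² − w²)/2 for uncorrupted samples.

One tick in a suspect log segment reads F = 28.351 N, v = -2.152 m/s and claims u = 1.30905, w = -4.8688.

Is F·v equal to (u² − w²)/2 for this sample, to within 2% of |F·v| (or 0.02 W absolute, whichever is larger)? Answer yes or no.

no

F·v = 28.351×(-2.152) = -61.0114 W.
(u² − w²)/2 = (1.7136 − 23.7052)/2 = -10.9958 W.
|Δ| = 50.0156;  2% of max(1, |F·v|) = 1.2202.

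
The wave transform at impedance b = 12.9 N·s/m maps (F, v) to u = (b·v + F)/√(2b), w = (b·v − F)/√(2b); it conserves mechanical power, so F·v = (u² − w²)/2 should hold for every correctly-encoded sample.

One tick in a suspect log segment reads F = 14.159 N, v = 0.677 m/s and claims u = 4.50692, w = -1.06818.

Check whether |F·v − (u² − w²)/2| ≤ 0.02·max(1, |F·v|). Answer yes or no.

F·v = 14.159×0.677 = 9.5856 W.
(u² − w²)/2 = (20.3123 − 1.1410)/2 = 9.5857 W.
|Δ| = 0.0000;  2% of max(1, |F·v|) = 0.1917.

yes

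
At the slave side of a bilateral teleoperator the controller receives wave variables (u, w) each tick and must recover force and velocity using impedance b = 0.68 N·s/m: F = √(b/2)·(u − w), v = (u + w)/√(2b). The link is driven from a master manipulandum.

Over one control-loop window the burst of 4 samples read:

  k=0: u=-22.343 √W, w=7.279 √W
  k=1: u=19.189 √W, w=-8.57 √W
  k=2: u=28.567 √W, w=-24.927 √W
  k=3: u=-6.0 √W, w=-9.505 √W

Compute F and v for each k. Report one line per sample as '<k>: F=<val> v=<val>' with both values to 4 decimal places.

k=0: u−w=-29.6220, u+w=-15.0640; √(b/2)=0.5831, √(2b)=1.1662; F=0.5831×(-29.622)=-17.2724, v=-15.0640/1.1662=-12.9173
k=1: u−w=27.7590, u+w=10.6190; √(b/2)=0.5831, √(2b)=1.1662; F=0.5831×27.759=16.1861, v=10.6190/1.1662=9.1057
k=2: u−w=53.4940, u+w=3.6400; √(b/2)=0.5831, √(2b)=1.1662; F=0.5831×53.494=31.1921, v=3.6400/1.1662=3.1213
k=3: u−w=3.5050, u+w=-15.5050; √(b/2)=0.5831, √(2b)=1.1662; F=0.5831×3.505=2.0437, v=-15.5050/1.1662=-13.2954

0: F=-17.2724 v=-12.9173
1: F=16.1861 v=9.1057
2: F=31.1921 v=3.1213
3: F=2.0437 v=-13.2954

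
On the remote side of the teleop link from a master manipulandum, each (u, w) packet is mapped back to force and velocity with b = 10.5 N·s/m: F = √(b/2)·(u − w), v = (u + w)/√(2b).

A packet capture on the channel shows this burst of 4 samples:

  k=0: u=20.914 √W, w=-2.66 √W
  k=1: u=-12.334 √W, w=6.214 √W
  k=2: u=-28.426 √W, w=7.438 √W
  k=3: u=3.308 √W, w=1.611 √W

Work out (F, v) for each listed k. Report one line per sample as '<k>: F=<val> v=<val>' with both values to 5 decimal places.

k=0: u−w=23.57400, u+w=18.25400; √(b/2)=2.29129, √(2b)=4.58258; F=2.29129×23.574=54.01482, v=18.25400/4.58258=3.98335
k=1: u−w=-18.54800, u+w=-6.12000; √(b/2)=2.29129, √(2b)=4.58258; F=2.29129×(-18.548)=-42.49881, v=-6.12000/4.58258=-1.33549
k=2: u−w=-35.86400, u+w=-20.98800; √(b/2)=2.29129, √(2b)=4.58258; F=2.29129×(-35.864)=-82.17475, v=-20.98800/4.58258=-4.57996
k=3: u−w=1.69700, u+w=4.91900; √(b/2)=2.29129, √(2b)=4.58258; F=2.29129×1.697=3.88832, v=4.91900/4.58258=1.07341

0: F=54.01482 v=3.98335
1: F=-42.49881 v=-1.33549
2: F=-82.17475 v=-4.57996
3: F=3.88832 v=1.07341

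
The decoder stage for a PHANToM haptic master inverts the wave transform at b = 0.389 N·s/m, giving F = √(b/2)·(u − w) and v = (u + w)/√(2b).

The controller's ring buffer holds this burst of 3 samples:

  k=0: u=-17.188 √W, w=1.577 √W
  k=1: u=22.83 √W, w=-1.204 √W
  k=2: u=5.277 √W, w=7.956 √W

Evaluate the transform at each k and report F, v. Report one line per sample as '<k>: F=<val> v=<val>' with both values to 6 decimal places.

k=0: u−w=-18.765000, u+w=-15.611000; √(b/2)=0.441022, √(2b)=0.882043; F=0.441022×(-18.765)=-8.275769, v=-15.611000/0.882043=-17.698682
k=1: u−w=24.034000, u+w=21.626000; √(b/2)=0.441022, √(2b)=0.882043; F=0.441022×24.034=10.599512, v=21.626000/0.882043=24.518077
k=2: u−w=-2.679000, u+w=13.233000; √(b/2)=0.441022, √(2b)=0.882043; F=0.441022×(-2.679)=-1.181497, v=13.233000/0.882043=15.002669

0: F=-8.275769 v=-17.698682
1: F=10.599512 v=24.518077
2: F=-1.181497 v=15.002669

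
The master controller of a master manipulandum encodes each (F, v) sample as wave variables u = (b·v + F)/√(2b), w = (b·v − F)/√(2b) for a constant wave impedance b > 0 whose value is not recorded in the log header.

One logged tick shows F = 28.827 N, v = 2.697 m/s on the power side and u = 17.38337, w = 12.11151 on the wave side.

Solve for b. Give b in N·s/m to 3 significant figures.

b = 59.8 N·s/m

u + w = 29.49488;  u + w = √(2b)·v, so √(2b) = 29.49488/2.697 = 10.93618.
b = (√(2b))²/2 = 119.60005/2 = 59.80003.
(Check via u − w = 2F/√(2b): u − w = 5.27186, 2F/√(2b) = 5.27186.)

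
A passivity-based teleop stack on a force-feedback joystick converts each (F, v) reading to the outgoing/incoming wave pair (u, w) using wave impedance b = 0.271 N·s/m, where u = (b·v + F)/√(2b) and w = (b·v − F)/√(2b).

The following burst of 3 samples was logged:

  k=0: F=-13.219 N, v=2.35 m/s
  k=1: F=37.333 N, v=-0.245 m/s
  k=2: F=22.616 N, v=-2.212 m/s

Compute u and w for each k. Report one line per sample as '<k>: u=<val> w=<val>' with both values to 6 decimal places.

0: u=-17.090518 w=18.820603
1: u=50.619772 w=-50.800143
2: u=29.905398 w=-31.533887

k=0: b·v=0.271×2.35=0.636850; √(2b)=0.736206; u=(0.636850+(-13.219))/0.736206=-17.090518, w=(0.636850−(-13.219))/0.736206=18.820603
k=1: b·v=0.271×(-0.245)=-0.066395; √(2b)=0.736206; u=(-0.066395+37.333)/0.736206=50.619772, w=(-0.066395−37.333)/0.736206=-50.800143
k=2: b·v=0.271×(-2.212)=-0.599452; √(2b)=0.736206; u=(-0.599452+22.616)/0.736206=29.905398, w=(-0.599452−22.616)/0.736206=-31.533887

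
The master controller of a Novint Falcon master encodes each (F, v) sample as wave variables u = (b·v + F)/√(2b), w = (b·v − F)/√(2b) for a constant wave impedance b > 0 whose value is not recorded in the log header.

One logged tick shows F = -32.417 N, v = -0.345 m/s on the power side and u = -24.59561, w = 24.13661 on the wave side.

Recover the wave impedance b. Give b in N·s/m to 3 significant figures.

b = 0.885 N·s/m

u + w = -0.45900;  u + w = √(2b)·v, so √(2b) = -0.45900/(-0.345) = 1.33043.
b = (√(2b))²/2 = 1.77006/2 = 0.88503.
(Check via u − w = 2F/√(2b): u − w = -48.73222, 2F/√(2b) = -48.73144.)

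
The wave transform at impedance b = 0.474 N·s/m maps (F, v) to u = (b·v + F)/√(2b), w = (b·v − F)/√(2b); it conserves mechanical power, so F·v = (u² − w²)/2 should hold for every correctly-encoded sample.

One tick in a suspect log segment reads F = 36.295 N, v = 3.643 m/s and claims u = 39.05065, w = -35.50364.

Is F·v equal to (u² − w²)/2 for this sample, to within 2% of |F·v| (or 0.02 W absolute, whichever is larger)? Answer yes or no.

F·v = 36.295×3.643 = 132.22269 W.
(u² − w²)/2 = (1524.95327 − 1260.50845)/2 = 132.22241 W.
|Δ| = 0.00028;  2% of max(1, |F·v|) = 2.64445.

yes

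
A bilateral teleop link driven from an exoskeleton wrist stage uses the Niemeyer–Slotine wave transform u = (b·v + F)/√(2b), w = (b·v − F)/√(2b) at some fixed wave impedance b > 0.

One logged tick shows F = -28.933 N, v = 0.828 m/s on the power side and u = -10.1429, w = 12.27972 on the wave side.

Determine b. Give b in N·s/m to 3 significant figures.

u + w = 2.1368;  u + w = √(2b)·v, so √(2b) = 2.1368/0.828 = 2.5807.
b = (√(2b))²/2 = 6.6600/2 = 3.3300.
(Check via u − w = 2F/√(2b): u − w = -22.4226, 2F/√(2b) = -22.4226.)

b = 3.33 N·s/m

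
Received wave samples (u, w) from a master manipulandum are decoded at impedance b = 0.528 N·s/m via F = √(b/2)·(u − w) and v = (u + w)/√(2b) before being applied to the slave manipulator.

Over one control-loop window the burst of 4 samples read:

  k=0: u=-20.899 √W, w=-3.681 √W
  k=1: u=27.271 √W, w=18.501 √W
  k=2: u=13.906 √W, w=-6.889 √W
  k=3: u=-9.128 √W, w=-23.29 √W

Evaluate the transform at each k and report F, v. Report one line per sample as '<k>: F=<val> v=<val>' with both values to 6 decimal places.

0: F=-8.846769 v=-23.919380
1: F=4.506108 v=44.541817
2: F=10.684664 v=6.828409
3: F=7.276567 v=-31.546723

k=0: u−w=-17.218000, u+w=-24.580000; √(b/2)=0.513809, √(2b)=1.027619; F=0.513809×(-17.218)=-8.846769, v=-24.580000/1.027619=-23.919380
k=1: u−w=8.770000, u+w=45.772000; √(b/2)=0.513809, √(2b)=1.027619; F=0.513809×8.77=4.506108, v=45.772000/1.027619=44.541817
k=2: u−w=20.795000, u+w=7.017000; √(b/2)=0.513809, √(2b)=1.027619; F=0.513809×20.795=10.684664, v=7.017000/1.027619=6.828409
k=3: u−w=14.162000, u+w=-32.418000; √(b/2)=0.513809, √(2b)=1.027619; F=0.513809×14.162=7.276567, v=-32.418000/1.027619=-31.546723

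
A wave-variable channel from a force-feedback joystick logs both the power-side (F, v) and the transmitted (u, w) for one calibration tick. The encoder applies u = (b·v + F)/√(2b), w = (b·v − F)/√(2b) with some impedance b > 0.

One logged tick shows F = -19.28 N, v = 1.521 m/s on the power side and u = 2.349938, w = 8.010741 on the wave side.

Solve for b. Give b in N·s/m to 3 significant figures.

b = 23.2 N·s/m

u + w = 10.360679;  u + w = √(2b)·v, so √(2b) = 10.360679/1.521 = 6.811755.
b = (√(2b))²/2 = 46.400003/2 = 23.200002.
(Check via u − w = 2F/√(2b): u − w = -5.660803, 2F/√(2b) = -5.660803.)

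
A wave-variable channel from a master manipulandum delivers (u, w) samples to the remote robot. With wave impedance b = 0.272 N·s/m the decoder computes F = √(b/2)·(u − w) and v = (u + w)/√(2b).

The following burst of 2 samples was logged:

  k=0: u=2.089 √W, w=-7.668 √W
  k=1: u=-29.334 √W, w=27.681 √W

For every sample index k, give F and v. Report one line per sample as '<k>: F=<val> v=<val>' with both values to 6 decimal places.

0: F=3.598204 v=-7.564094
1: F=-21.026093 v=-2.241163

k=0: u−w=9.757000, u+w=-5.579000; √(b/2)=0.368782, √(2b)=0.737564; F=0.368782×9.757=3.598204, v=-5.579000/0.737564=-7.564094
k=1: u−w=-57.015000, u+w=-1.653000; √(b/2)=0.368782, √(2b)=0.737564; F=0.368782×(-57.015)=-21.026093, v=-1.653000/0.737564=-2.241163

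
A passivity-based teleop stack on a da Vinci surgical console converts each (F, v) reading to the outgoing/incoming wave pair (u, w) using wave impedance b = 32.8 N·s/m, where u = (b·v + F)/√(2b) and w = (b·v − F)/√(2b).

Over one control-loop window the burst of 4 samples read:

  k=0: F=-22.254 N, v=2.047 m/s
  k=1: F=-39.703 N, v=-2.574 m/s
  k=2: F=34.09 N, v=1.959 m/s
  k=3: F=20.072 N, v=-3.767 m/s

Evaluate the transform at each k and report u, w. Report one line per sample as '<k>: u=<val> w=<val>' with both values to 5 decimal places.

0: u=5.54210 w=11.03733
1: u=-15.32588 w=-5.52193
2: u=12.14231 w=3.72438
3: u=-12.77697 w=-17.73340

k=0: b·v=32.8×2.047=67.14160; √(2b)=8.09938; u=(67.14160+(-22.254))/8.09938=5.54210, w=(67.14160−(-22.254))/8.09938=11.03733
k=1: b·v=32.8×(-2.574)=-84.42720; √(2b)=8.09938; u=(-84.42720+(-39.703))/8.09938=-15.32588, w=(-84.42720−(-39.703))/8.09938=-5.52193
k=2: b·v=32.8×1.959=64.25520; √(2b)=8.09938; u=(64.25520+34.09)/8.09938=12.14231, w=(64.25520−34.09)/8.09938=3.72438
k=3: b·v=32.8×(-3.767)=-123.55760; √(2b)=8.09938; u=(-123.55760+20.072)/8.09938=-12.77697, w=(-123.55760−20.072)/8.09938=-17.73340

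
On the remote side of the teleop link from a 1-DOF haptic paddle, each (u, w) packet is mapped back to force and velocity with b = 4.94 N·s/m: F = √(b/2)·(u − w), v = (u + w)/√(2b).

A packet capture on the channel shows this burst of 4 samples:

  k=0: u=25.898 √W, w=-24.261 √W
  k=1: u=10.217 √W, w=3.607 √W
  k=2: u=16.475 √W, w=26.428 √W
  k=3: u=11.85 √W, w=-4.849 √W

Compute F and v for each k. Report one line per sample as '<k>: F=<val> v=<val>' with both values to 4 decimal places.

0: F=78.8311 v=0.5208
1: F=10.3884 v=4.3980
2: F=-15.6424 v=13.6493
3: F=26.2445 v=2.2273

k=0: u−w=50.1590, u+w=1.6370; √(b/2)=1.5716, √(2b)=3.1432; F=1.5716×50.159=78.8311, v=1.6370/3.1432=0.5208
k=1: u−w=6.6100, u+w=13.8240; √(b/2)=1.5716, √(2b)=3.1432; F=1.5716×6.61=10.3884, v=13.8240/3.1432=4.3980
k=2: u−w=-9.9530, u+w=42.9030; √(b/2)=1.5716, √(2b)=3.1432; F=1.5716×(-9.953)=-15.6424, v=42.9030/3.1432=13.6493
k=3: u−w=16.6990, u+w=7.0010; √(b/2)=1.5716, √(2b)=3.1432; F=1.5716×16.699=26.2445, v=7.0010/3.1432=2.2273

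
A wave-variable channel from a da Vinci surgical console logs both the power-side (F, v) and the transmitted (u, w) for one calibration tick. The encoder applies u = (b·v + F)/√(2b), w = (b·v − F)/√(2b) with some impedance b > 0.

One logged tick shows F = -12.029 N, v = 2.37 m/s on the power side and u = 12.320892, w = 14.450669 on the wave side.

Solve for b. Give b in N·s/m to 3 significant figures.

b = 63.8 N·s/m

u + w = 26.771561;  u + w = √(2b)·v, so √(2b) = 26.771561/2.37 = 11.296017.
b = (√(2b))²/2 = 127.600007/2 = 63.800003.
(Check via u − w = 2F/√(2b): u − w = -2.129777, 2F/√(2b) = -2.129777.)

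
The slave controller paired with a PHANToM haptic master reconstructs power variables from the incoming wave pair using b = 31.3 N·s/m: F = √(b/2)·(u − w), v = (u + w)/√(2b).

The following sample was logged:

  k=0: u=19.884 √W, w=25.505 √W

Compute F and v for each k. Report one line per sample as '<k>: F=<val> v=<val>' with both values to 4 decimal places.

0: F=-22.2367 v=5.7367

k=0: u−w=-5.6210, u+w=45.3890; √(b/2)=3.9560, √(2b)=7.9120; F=3.9560×(-5.621)=-22.2367, v=45.3890/7.9120=5.7367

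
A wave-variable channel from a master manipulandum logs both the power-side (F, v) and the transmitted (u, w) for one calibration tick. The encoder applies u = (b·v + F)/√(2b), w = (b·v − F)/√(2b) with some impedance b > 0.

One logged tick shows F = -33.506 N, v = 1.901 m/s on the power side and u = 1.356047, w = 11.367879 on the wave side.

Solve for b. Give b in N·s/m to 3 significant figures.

u + w = 12.723926;  u + w = √(2b)·v, so √(2b) = 12.723926/1.901 = 6.693280.
b = (√(2b))²/2 = 44.800002/2 = 22.400001.
(Check via u − w = 2F/√(2b): u − w = -10.011832, 2F/√(2b) = -10.011832.)

b = 22.4 N·s/m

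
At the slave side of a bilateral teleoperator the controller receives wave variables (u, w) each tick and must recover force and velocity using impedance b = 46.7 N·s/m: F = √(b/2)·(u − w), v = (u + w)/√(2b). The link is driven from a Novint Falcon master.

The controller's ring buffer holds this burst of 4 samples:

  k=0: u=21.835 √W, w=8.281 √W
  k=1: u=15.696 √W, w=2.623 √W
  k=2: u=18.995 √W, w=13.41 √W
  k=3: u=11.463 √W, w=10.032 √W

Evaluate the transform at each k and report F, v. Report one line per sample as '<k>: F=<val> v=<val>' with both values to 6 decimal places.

k=0: u−w=13.554000, u+w=30.116000; √(b/2)=4.832184, √(2b)=9.664368; F=4.832184×13.554=65.495419, v=30.116000/9.664368=3.116189
k=1: u−w=13.073000, u+w=18.319000; √(b/2)=4.832184, √(2b)=9.664368; F=4.832184×13.073=63.171138, v=18.319000/9.664368=1.895520
k=2: u−w=5.585000, u+w=32.405000; √(b/2)=4.832184, √(2b)=9.664368; F=4.832184×5.585=26.987746, v=32.405000/9.664368=3.353039
k=3: u−w=1.431000, u+w=21.495000; √(b/2)=4.832184, √(2b)=9.664368; F=4.832184×1.431=6.914855, v=21.495000/9.664368=2.224150

0: F=65.495419 v=3.116189
1: F=63.171138 v=1.895520
2: F=26.987746 v=3.353039
3: F=6.914855 v=2.224150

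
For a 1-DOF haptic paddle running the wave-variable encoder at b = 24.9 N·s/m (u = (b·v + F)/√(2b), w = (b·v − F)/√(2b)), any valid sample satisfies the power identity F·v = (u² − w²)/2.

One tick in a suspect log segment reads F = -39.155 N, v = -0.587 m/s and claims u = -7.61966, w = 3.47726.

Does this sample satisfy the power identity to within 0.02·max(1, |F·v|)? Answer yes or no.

yes

F·v = (-39.155)×(-0.587) = 22.98399 W.
(u² − w²)/2 = (58.05922 − 12.09134)/2 = 22.98394 W.
|Δ| = 0.00004;  2% of max(1, |F·v|) = 0.45968.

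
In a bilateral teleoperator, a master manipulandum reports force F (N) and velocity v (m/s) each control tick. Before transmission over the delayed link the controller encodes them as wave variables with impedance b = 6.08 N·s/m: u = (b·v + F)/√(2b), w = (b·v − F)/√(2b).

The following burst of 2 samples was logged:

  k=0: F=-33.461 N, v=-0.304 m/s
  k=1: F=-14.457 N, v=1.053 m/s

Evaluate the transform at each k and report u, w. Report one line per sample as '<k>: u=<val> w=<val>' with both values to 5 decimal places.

0: u=-10.12564 w=9.06556
1: u=-2.30986 w=5.98180

k=0: b·v=6.08×(-0.304)=-1.84832; √(2b)=3.48712; u=(-1.84832+(-33.461))/3.48712=-10.12564, w=(-1.84832−(-33.461))/3.48712=9.06556
k=1: b·v=6.08×1.053=6.40224; √(2b)=3.48712; u=(6.40224+(-14.457))/3.48712=-2.30986, w=(6.40224−(-14.457))/3.48712=5.98180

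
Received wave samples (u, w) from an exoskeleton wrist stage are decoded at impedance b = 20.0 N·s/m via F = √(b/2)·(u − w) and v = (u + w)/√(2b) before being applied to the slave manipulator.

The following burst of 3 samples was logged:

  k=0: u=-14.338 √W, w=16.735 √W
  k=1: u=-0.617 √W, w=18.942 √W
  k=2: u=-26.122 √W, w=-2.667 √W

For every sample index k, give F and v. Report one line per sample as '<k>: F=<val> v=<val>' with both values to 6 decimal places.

0: F=-98.261454 v=0.378999
1: F=-61.850989 v=2.897437
2: F=-74.171223 v=-4.551941

k=0: u−w=-31.073000, u+w=2.397000; √(b/2)=3.162278, √(2b)=6.324555; F=3.162278×(-31.073)=-98.261454, v=2.397000/6.324555=0.378999
k=1: u−w=-19.559000, u+w=18.325000; √(b/2)=3.162278, √(2b)=6.324555; F=3.162278×(-19.559)=-61.850989, v=18.325000/6.324555=2.897437
k=2: u−w=-23.455000, u+w=-28.789000; √(b/2)=3.162278, √(2b)=6.324555; F=3.162278×(-23.455)=-74.171223, v=-28.789000/6.324555=-4.551941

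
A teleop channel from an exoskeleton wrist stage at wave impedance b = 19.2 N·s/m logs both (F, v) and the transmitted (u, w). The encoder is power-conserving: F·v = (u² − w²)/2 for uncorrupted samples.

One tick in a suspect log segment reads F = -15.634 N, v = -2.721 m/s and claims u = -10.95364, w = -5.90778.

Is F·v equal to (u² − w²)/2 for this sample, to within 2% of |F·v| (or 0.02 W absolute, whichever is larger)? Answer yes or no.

yes

F·v = (-15.634)×(-2.721) = 42.54011 W.
(u² − w²)/2 = (119.98223 − 34.90186)/2 = 42.54018 W.
|Δ| = 0.00007;  2% of max(1, |F·v|) = 0.85080.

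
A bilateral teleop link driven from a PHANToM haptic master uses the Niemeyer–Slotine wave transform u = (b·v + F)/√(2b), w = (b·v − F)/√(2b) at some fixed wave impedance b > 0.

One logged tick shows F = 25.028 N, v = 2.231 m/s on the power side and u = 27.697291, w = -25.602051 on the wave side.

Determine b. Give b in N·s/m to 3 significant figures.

b = 0.441 N·s/m

u + w = 2.095240;  u + w = √(2b)·v, so √(2b) = 2.095240/2.231 = 0.939148.
b = (√(2b))²/2 = 0.882000/2 = 0.441000.
(Check via u − w = 2F/√(2b): u − w = 53.299342, 2F/√(2b) = 53.299353.)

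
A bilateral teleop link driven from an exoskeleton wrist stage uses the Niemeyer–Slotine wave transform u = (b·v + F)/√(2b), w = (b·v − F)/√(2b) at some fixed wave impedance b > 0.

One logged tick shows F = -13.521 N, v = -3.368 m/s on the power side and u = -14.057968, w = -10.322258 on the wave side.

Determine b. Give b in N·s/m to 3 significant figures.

u + w = -24.380226;  u + w = √(2b)·v, so √(2b) = -24.380226/(-3.368) = 7.238784.
b = (√(2b))²/2 = 52.400000/2 = 26.200000.
(Check via u − w = 2F/√(2b): u − w = -3.735710, 2F/√(2b) = -3.735710.)

b = 26.2 N·s/m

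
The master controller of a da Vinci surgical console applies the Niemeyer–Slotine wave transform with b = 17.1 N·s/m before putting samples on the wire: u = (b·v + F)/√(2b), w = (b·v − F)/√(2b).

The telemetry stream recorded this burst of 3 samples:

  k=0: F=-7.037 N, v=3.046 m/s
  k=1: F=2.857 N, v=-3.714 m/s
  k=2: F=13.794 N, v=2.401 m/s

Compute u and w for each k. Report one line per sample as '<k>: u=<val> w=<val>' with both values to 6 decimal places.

0: u=7.703319 w=10.109922
1: u=-10.371342 w=-11.348415
2: u=9.379340 w=4.661892

k=0: b·v=17.1×3.046=52.086600; √(2b)=5.848077; u=(52.086600+(-7.037))/5.848077=7.703319, w=(52.086600−(-7.037))/5.848077=10.109922
k=1: b·v=17.1×(-3.714)=-63.509400; √(2b)=5.848077; u=(-63.509400+2.857)/5.848077=-10.371342, w=(-63.509400−2.857)/5.848077=-11.348415
k=2: b·v=17.1×2.401=41.057100; √(2b)=5.848077; u=(41.057100+13.794)/5.848077=9.379340, w=(41.057100−13.794)/5.848077=4.661892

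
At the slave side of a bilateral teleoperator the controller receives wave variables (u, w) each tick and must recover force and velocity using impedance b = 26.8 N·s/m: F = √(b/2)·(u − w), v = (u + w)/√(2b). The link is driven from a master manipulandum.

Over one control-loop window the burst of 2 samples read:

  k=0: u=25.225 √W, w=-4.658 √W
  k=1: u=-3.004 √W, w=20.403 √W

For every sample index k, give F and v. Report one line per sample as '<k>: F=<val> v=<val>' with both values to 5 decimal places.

k=0: u−w=29.88300, u+w=20.56700; √(b/2)=3.66060, √(2b)=7.32120; F=3.66060×29.883=109.38974, v=20.56700/7.32120=2.80924
k=1: u−w=-23.40700, u+w=17.39900; √(b/2)=3.66060, √(2b)=7.32120; F=3.66060×(-23.407)=-85.68369, v=17.39900/7.32120=2.37652

0: F=109.38974 v=2.80924
1: F=-85.68369 v=2.37652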